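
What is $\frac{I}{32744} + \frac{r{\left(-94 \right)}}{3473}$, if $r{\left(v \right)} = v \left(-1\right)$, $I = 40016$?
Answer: $\frac{17756688}{14214989} \approx 1.2492$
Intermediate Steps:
$r{\left(v \right)} = - v$
$\frac{I}{32744} + \frac{r{\left(-94 \right)}}{3473} = \frac{40016}{32744} + \frac{\left(-1\right) \left(-94\right)}{3473} = 40016 \cdot \frac{1}{32744} + 94 \cdot \frac{1}{3473} = \frac{5002}{4093} + \frac{94}{3473} = \frac{17756688}{14214989}$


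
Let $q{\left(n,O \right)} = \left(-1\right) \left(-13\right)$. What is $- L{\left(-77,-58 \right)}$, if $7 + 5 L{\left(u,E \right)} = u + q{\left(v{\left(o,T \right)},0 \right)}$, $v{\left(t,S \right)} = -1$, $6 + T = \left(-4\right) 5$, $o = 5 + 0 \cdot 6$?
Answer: $\frac{71}{5} \approx 14.2$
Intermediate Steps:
$o = 5$ ($o = 5 + 0 = 5$)
$T = -26$ ($T = -6 - 20 = -26$)
$q{\left(n,O \right)} = 13$
$L{\left(u,E \right)} = \frac{6}{5} + \frac{u}{5}$ ($L{\left(u,E \right)} = - \frac{7}{5} + \frac{u + 13}{5} = - \frac{7}{5} + \frac{13 + u}{5} = - \frac{7}{5} + \left(\frac{13}{5} + \frac{u}{5}\right) = \frac{6}{5} + \frac{u}{5}$)
$- L{\left(-77,-58 \right)} = - (\frac{6}{5} + \frac{1}{5} \left(-77\right)) = - (\frac{6}{5} - \frac{77}{5}) = \left(-1\right) \left(- \frac{71}{5}\right) = \frac{71}{5}$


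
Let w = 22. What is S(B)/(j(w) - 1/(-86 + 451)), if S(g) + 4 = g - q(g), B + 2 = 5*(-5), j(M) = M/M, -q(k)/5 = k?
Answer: -30295/182 ≈ -166.46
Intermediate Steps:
q(k) = -5*k
j(M) = 1
B = -27 (B = -2 + 5*(-5) = -2 - 25 = -27)
S(g) = -4 + 6*g (S(g) = -4 + (g - (-5)*g) = -4 + (g + 5*g) = -4 + 6*g)
S(B)/(j(w) - 1/(-86 + 451)) = (-4 + 6*(-27))/(1 - 1/(-86 + 451)) = (-4 - 162)/(1 - 1/365) = -166/(1 - 1*1/365) = -166/(1 - 1/365) = -166/364/365 = -166*365/364 = -30295/182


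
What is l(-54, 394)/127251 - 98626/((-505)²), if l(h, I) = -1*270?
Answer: -467374588/1201932825 ≈ -0.38885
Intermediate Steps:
l(h, I) = -270
l(-54, 394)/127251 - 98626/((-505)²) = -270/127251 - 98626/((-505)²) = -270*1/127251 - 98626/255025 = -10/4713 - 98626*1/255025 = -10/4713 - 98626/255025 = -467374588/1201932825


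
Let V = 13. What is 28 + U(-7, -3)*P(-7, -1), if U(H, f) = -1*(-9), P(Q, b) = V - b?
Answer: 154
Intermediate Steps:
P(Q, b) = 13 - b
U(H, f) = 9
28 + U(-7, -3)*P(-7, -1) = 28 + 9*(13 - 1*(-1)) = 28 + 9*(13 + 1) = 28 + 9*14 = 28 + 126 = 154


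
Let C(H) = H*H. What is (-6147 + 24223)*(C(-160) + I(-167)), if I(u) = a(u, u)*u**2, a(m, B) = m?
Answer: -83725555588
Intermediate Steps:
C(H) = H**2
I(u) = u**3 (I(u) = u*u**2 = u**3)
(-6147 + 24223)*(C(-160) + I(-167)) = (-6147 + 24223)*((-160)**2 + (-167)**3) = 18076*(25600 - 4657463) = 18076*(-4631863) = -83725555588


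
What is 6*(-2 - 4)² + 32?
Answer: 248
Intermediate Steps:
6*(-2 - 4)² + 32 = 6*(-6)² + 32 = 6*36 + 32 = 216 + 32 = 248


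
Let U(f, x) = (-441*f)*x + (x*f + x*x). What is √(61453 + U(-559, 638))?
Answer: √157390977 ≈ 12546.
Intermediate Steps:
U(f, x) = x² - 440*f*x (U(f, x) = -441*f*x + (f*x + x²) = -441*f*x + (x² + f*x) = x² - 440*f*x)
√(61453 + U(-559, 638)) = √(61453 + 638*(638 - 440*(-559))) = √(61453 + 638*(638 + 245960)) = √(61453 + 638*246598) = √(61453 + 157329524) = √157390977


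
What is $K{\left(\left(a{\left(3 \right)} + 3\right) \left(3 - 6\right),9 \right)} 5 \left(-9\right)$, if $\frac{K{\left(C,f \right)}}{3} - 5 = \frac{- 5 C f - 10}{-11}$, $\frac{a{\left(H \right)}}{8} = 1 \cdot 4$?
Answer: $\frac{629100}{11} \approx 57191.0$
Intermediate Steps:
$a{\left(H \right)} = 32$ ($a{\left(H \right)} = 8 \cdot 1 \cdot 4 = 8 \cdot 4 = 32$)
$K{\left(C,f \right)} = \frac{195}{11} + \frac{15 C f}{11}$ ($K{\left(C,f \right)} = 15 + 3 \frac{- 5 C f - 10}{-11} = 15 + 3 \left(- 5 C f - 10\right) \left(- \frac{1}{11}\right) = 15 + 3 \left(-10 - 5 C f\right) \left(- \frac{1}{11}\right) = 15 + 3 \left(\frac{10}{11} + \frac{5 C f}{11}\right) = 15 + \left(\frac{30}{11} + \frac{15 C f}{11}\right) = \frac{195}{11} + \frac{15 C f}{11}$)
$K{\left(\left(a{\left(3 \right)} + 3\right) \left(3 - 6\right),9 \right)} 5 \left(-9\right) = \left(\frac{195}{11} + \frac{15}{11} \left(32 + 3\right) \left(3 - 6\right) 9\right) 5 \left(-9\right) = \left(\frac{195}{11} + \frac{15}{11} \cdot 35 \left(-3\right) 9\right) \left(-45\right) = \left(\frac{195}{11} + \frac{15}{11} \left(-105\right) 9\right) \left(-45\right) = \left(\frac{195}{11} - \frac{14175}{11}\right) \left(-45\right) = \left(- \frac{13980}{11}\right) \left(-45\right) = \frac{629100}{11}$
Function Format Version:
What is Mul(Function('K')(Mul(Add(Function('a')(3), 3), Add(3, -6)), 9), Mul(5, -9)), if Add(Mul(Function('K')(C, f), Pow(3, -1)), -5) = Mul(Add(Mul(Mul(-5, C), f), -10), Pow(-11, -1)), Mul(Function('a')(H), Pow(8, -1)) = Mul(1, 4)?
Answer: Rational(629100, 11) ≈ 57191.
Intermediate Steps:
Function('a')(H) = 32 (Function('a')(H) = Mul(8, Mul(1, 4)) = Mul(8, 4) = 32)
Function('K')(C, f) = Add(Rational(195, 11), Mul(Rational(15, 11), C, f)) (Function('K')(C, f) = Add(15, Mul(3, Mul(Add(Mul(Mul(-5, C), f), -10), Pow(-11, -1)))) = Add(15, Mul(3, Mul(Add(Mul(-5, C, f), -10), Rational(-1, 11)))) = Add(15, Mul(3, Mul(Add(-10, Mul(-5, C, f)), Rational(-1, 11)))) = Add(15, Mul(3, Add(Rational(10, 11), Mul(Rational(5, 11), C, f)))) = Add(15, Add(Rational(30, 11), Mul(Rational(15, 11), C, f))) = Add(Rational(195, 11), Mul(Rational(15, 11), C, f)))
Mul(Function('K')(Mul(Add(Function('a')(3), 3), Add(3, -6)), 9), Mul(5, -9)) = Mul(Add(Rational(195, 11), Mul(Rational(15, 11), Mul(Add(32, 3), Add(3, -6)), 9)), Mul(5, -9)) = Mul(Add(Rational(195, 11), Mul(Rational(15, 11), Mul(35, -3), 9)), -45) = Mul(Add(Rational(195, 11), Mul(Rational(15, 11), -105, 9)), -45) = Mul(Add(Rational(195, 11), Rational(-14175, 11)), -45) = Mul(Rational(-13980, 11), -45) = Rational(629100, 11)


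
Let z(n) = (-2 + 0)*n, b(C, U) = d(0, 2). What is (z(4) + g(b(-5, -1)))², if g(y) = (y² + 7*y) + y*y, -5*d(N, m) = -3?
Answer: 5929/625 ≈ 9.4864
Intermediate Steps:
d(N, m) = ⅗ (d(N, m) = -⅕*(-3) = ⅗)
b(C, U) = ⅗
g(y) = 2*y² + 7*y (g(y) = (y² + 7*y) + y² = 2*y² + 7*y)
z(n) = -2*n
(z(4) + g(b(-5, -1)))² = (-2*4 + 3*(7 + 2*(⅗))/5)² = (-8 + 3*(7 + 6/5)/5)² = (-8 + (⅗)*(41/5))² = (-8 + 123/25)² = (-77/25)² = 5929/625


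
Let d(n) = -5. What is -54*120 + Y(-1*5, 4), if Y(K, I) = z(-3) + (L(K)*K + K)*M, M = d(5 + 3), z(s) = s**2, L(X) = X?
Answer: -6571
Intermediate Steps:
M = -5
Y(K, I) = 9 - 5*K - 5*K**2 (Y(K, I) = (-3)**2 + (K*K + K)*(-5) = 9 + (K**2 + K)*(-5) = 9 + (K + K**2)*(-5) = 9 + (-5*K - 5*K**2) = 9 - 5*K - 5*K**2)
-54*120 + Y(-1*5, 4) = -54*120 + (9 - (-5)*5 - 5*(-1*5)**2) = -6480 + (9 - 5*(-5) - 5*(-5)**2) = -6480 + (9 + 25 - 5*25) = -6480 + (9 + 25 - 125) = -6480 - 91 = -6571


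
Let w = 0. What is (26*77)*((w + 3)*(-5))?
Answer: -30030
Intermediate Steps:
(26*77)*((w + 3)*(-5)) = (26*77)*((0 + 3)*(-5)) = 2002*(3*(-5)) = 2002*(-15) = -30030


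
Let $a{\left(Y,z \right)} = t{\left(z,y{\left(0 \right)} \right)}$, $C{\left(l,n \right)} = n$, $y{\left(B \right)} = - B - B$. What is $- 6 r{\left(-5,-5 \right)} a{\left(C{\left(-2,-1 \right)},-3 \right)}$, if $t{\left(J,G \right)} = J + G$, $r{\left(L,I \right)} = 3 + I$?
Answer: $-36$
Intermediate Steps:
$y{\left(B \right)} = - 2 B$
$t{\left(J,G \right)} = G + J$
$a{\left(Y,z \right)} = z$ ($a{\left(Y,z \right)} = \left(-2\right) 0 + z = 0 + z = z$)
$- 6 r{\left(-5,-5 \right)} a{\left(C{\left(-2,-1 \right)},-3 \right)} = - 6 \left(3 - 5\right) \left(-3\right) = \left(-6\right) \left(-2\right) \left(-3\right) = 12 \left(-3\right) = -36$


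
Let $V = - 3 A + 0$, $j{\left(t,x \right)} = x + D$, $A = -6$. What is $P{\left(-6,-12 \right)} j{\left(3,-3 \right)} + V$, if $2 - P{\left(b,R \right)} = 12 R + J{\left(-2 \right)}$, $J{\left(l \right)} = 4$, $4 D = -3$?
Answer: $- \frac{1029}{2} \approx -514.5$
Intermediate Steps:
$D = - \frac{3}{4}$ ($D = \frac{1}{4} \left(-3\right) = - \frac{3}{4} \approx -0.75$)
$j{\left(t,x \right)} = - \frac{3}{4} + x$ ($j{\left(t,x \right)} = x - \frac{3}{4} = - \frac{3}{4} + x$)
$V = 18$ ($V = \left(-3\right) \left(-6\right) + 0 = 18 + 0 = 18$)
$P{\left(b,R \right)} = -2 - 12 R$ ($P{\left(b,R \right)} = 2 - \left(12 R + 4\right) = 2 - \left(4 + 12 R\right) = -2 - 12 R$)
$P{\left(-6,-12 \right)} j{\left(3,-3 \right)} + V = \left(-2 - -144\right) \left(- \frac{3}{4} - 3\right) + 18 = \left(-2 + 144\right) \left(- \frac{15}{4}\right) + 18 = 142 \left(- \frac{15}{4}\right) + 18 = - \frac{1065}{2} + 18 = - \frac{1029}{2}$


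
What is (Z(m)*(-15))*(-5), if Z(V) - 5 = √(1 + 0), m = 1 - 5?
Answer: 450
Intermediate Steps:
m = -4
Z(V) = 6 (Z(V) = 5 + √(1 + 0) = 5 + √1 = 5 + 1 = 6)
(Z(m)*(-15))*(-5) = (6*(-15))*(-5) = -90*(-5) = 450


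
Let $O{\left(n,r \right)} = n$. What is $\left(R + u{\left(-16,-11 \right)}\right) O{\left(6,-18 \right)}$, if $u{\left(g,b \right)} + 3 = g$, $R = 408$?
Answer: $2334$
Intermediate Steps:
$u{\left(g,b \right)} = -3 + g$
$\left(R + u{\left(-16,-11 \right)}\right) O{\left(6,-18 \right)} = \left(408 - 19\right) 6 = 389 \cdot 6 = 2334$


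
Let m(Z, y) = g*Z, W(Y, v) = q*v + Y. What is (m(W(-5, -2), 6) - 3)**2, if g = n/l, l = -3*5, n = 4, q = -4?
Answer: 361/25 ≈ 14.440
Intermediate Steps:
l = -15
W(Y, v) = Y - 4*v (W(Y, v) = -4*v + Y = Y - 4*v)
g = -4/15 (g = 4/(-15) = 4*(-1/15) = -4/15 ≈ -0.26667)
m(Z, y) = -4*Z/15
(m(W(-5, -2), 6) - 3)**2 = (-4*(-5 - 4*(-2))/15 - 3)**2 = (-4*(-5 + 8)/15 - 3)**2 = (-4/15*3 - 3)**2 = (-4/5 - 3)**2 = (-19/5)**2 = 361/25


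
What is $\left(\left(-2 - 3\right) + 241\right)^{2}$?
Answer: $55696$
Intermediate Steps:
$\left(\left(-2 - 3\right) + 241\right)^{2} = \left(-5 + 241\right)^{2} = 236^{2} = 55696$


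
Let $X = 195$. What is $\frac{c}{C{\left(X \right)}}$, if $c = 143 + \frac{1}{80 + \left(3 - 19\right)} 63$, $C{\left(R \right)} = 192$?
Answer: $\frac{9215}{12288} \approx 0.74992$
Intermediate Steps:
$c = \frac{9215}{64}$ ($c = 143 + \frac{1}{80 - 16} \cdot 63 = 143 + \frac{1}{64} \cdot 63 = 143 + \frac{63}{64} = \frac{9215}{64} \approx 143.98$)
$\frac{c}{C{\left(X \right)}} = \frac{9215}{64 \cdot 192} = \frac{9215}{64} \cdot \frac{1}{192} = \frac{9215}{12288}$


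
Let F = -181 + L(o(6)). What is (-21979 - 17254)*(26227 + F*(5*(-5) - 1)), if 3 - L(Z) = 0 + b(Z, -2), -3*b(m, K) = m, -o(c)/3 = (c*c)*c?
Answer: -1430866743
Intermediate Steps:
o(c) = -3*c³ (o(c) = -3*c*c*c = -3*c²*c = -3*c³)
b(m, K) = -m/3
L(Z) = 3 + Z/3 (L(Z) = 3 - (0 - Z/3) = 3 - (-1)*Z/3 = 3 + Z/3)
F = -394 (F = -181 + (3 + (-3*6³)/3) = -181 + (3 + (-3*216)/3) = -181 + (3 + (⅓)*(-648)) = -181 + (3 - 216) = -181 - 213 = -394)
(-21979 - 17254)*(26227 + F*(5*(-5) - 1)) = (-21979 - 17254)*(26227 - 394*(5*(-5) - 1)) = -39233*(26227 - 394*(-25 - 1)) = -39233*(26227 - 394*(-26)) = -39233*(26227 + 10244) = -39233*36471 = -1430866743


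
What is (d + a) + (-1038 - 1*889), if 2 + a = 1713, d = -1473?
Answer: -1689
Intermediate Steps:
a = 1711 (a = -2 + 1713 = 1711)
(d + a) + (-1038 - 1*889) = (-1473 + 1711) + (-1038 - 1*889) = 238 + (-1038 - 889) = 238 - 1927 = -1689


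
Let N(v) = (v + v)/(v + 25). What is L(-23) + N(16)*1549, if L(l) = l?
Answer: 48625/41 ≈ 1186.0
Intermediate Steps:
N(v) = 2*v/(25 + v) (N(v) = (2*v)/(25 + v) = 2*v/(25 + v))
L(-23) + N(16)*1549 = -23 + (2*16/(25 + 16))*1549 = -23 + (2*16/41)*1549 = -23 + (2*16*(1/41))*1549 = -23 + (32/41)*1549 = -23 + 49568/41 = 48625/41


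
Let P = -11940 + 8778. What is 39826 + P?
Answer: 36664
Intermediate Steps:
P = -3162
39826 + P = 39826 - 3162 = 36664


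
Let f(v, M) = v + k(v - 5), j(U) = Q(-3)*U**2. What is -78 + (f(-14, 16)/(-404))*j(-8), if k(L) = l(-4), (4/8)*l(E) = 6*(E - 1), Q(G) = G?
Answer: -11430/101 ≈ -113.17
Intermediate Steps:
l(E) = -12 + 12*E (l(E) = 2*(6*(E - 1)) = 2*(6*(-1 + E)) = 2*(-6 + 6*E) = -12 + 12*E)
k(L) = -60 (k(L) = -12 + 12*(-4) = -12 - 48 = -60)
j(U) = -3*U**2
f(v, M) = -60 + v (f(v, M) = v - 60 = -60 + v)
-78 + (f(-14, 16)/(-404))*j(-8) = -78 + ((-60 - 14)/(-404))*(-3*(-8)**2) = -78 + (-74*(-1/404))*(-3*64) = -78 + (37/202)*(-192) = -78 - 3552/101 = -11430/101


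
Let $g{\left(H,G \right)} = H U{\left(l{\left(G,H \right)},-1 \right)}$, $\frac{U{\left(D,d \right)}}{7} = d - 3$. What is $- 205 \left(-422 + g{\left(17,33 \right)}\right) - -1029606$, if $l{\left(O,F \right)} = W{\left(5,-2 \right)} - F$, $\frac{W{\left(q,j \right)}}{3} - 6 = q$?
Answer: $1213696$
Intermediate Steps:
$W{\left(q,j \right)} = 18 + 3 q$
$l{\left(O,F \right)} = 33 - F$ ($l{\left(O,F \right)} = \left(18 + 3 \cdot 5\right) - F = \left(18 + 15\right) - F = 33 - F$)
$U{\left(D,d \right)} = -21 + 7 d$ ($U{\left(D,d \right)} = 7 \left(d - 3\right) = 7 \left(-3 + d\right) = -21 + 7 d$)
$g{\left(H,G \right)} = - 28 H$ ($g{\left(H,G \right)} = H \left(-21 + 7 \left(-1\right)\right) = H \left(-21 - 7\right) = H \left(-28\right) = - 28 H$)
$- 205 \left(-422 + g{\left(17,33 \right)}\right) - -1029606 = - 205 \left(-422 - 476\right) - -1029606 = - 205 \left(-422 - 476\right) + 1029606 = \left(-205\right) \left(-898\right) + 1029606 = 184090 + 1029606 = 1213696$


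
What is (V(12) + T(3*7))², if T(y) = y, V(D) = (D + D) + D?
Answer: 3249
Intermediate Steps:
V(D) = 3*D (V(D) = 2*D + D = 3*D)
(V(12) + T(3*7))² = (3*12 + 3*7)² = (36 + 21)² = 57² = 3249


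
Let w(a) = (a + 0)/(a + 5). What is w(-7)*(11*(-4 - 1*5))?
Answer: -693/2 ≈ -346.50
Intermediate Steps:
w(a) = a/(5 + a)
w(-7)*(11*(-4 - 1*5)) = (-7/(5 - 7))*(11*(-4 - 1*5)) = (-7/(-2))*(11*(-4 - 5)) = (-7*(-½))*(11*(-9)) = (7/2)*(-99) = -693/2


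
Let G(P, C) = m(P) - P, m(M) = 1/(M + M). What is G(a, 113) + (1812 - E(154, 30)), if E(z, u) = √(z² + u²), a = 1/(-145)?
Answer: 504457/290 - 2*√6154 ≈ 1582.6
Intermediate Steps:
a = -1/145 ≈ -0.0068966
m(M) = 1/(2*M)
E(z, u) = √(u² + z²)
G(P, C) = 1/(2*P) - P
G(a, 113) + (1812 - E(154, 30)) = (1/(2*(-1/145)) - 1*(-1/145)) + (1812 - √(30² + 154²)) = ((½)*(-145) + 1/145) + (1812 - √(900 + 23716)) = (-145/2 + 1/145) + (1812 - √24616) = -21023/290 + (1812 - 2*√6154) = 504457/290 - 2*√6154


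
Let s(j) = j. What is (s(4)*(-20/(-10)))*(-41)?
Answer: -328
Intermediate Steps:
(s(4)*(-20/(-10)))*(-41) = (4*(-20/(-10)))*(-41) = (4*(-20*(-⅒)))*(-41) = (4*2)*(-41) = 8*(-41) = -328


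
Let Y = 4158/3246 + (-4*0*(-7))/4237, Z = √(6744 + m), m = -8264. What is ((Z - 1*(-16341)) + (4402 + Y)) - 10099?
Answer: 5759097/541 + 4*I*√95 ≈ 10645.0 + 38.987*I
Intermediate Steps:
Z = 4*I*√95 (Z = √(6744 - 8264) = √(-1520) = 4*I*√95 ≈ 38.987*I)
Y = 693/541 (Y = 4158*(1/3246) + (0*(-7))*(1/4237) = 693/541 + 0*(1/4237) = 693/541 + 0 = 693/541 ≈ 1.2810)
((Z - 1*(-16341)) + (4402 + Y)) - 10099 = ((4*I*√95 - 1*(-16341)) + (4402 + 693/541)) - 10099 = ((4*I*√95 + 16341) + 2382175/541) - 10099 = ((16341 + 4*I*√95) + 2382175/541) - 10099 = (11222656/541 + 4*I*√95) - 10099 = 5759097/541 + 4*I*√95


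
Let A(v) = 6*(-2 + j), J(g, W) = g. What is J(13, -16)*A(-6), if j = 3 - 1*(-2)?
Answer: 234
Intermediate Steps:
j = 5 (j = 3 + 2 = 5)
A(v) = 18 (A(v) = 6*(-2 + 5) = 6*3 = 18)
J(13, -16)*A(-6) = 13*18 = 234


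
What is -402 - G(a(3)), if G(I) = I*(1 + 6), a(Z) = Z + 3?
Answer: -444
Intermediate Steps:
a(Z) = 3 + Z
G(I) = 7*I (G(I) = I*7 = 7*I)
-402 - G(a(3)) = -402 - 7*(3 + 3) = -402 - 7*6 = -402 - 1*42 = -402 - 42 = -444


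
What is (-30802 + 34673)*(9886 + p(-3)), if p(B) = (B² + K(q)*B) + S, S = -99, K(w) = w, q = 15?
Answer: 37746121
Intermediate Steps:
p(B) = -99 + B² + 15*B (p(B) = (B² + 15*B) - 99 = -99 + B² + 15*B)
(-30802 + 34673)*(9886 + p(-3)) = (-30802 + 34673)*(9886 + (-99 + (-3)² + 15*(-3))) = 3871*(9886 + (-99 + 9 - 45)) = 3871*(9886 - 135) = 3871*9751 = 37746121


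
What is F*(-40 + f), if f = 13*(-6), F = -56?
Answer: 6608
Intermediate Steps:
f = -78
F*(-40 + f) = -56*(-40 - 78) = -56*(-118) = 6608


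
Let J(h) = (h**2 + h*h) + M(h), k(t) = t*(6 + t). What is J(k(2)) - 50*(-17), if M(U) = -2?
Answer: 1360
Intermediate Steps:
J(h) = -2 + 2*h**2 (J(h) = (h**2 + h*h) - 2 = (h**2 + h**2) - 2 = 2*h**2 - 2 = -2 + 2*h**2)
J(k(2)) - 50*(-17) = (-2 + 2*(2*(6 + 2))**2) - 50*(-17) = (-2 + 2*(2*8)**2) + 850 = (-2 + 2*16**2) + 850 = (-2 + 2*256) + 850 = (-2 + 512) + 850 = 510 + 850 = 1360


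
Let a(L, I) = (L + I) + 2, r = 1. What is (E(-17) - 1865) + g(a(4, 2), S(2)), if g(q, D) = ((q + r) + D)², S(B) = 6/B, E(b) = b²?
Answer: -1432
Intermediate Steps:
a(L, I) = 2 + I + L (a(L, I) = (I + L) + 2 = 2 + I + L)
g(q, D) = (1 + D + q)² (g(q, D) = ((q + 1) + D)² = ((1 + q) + D)² = (1 + D + q)²)
(E(-17) - 1865) + g(a(4, 2), S(2)) = ((-17)² - 1865) + (1 + 6/2 + (2 + 2 + 4))² = (289 - 1865) + (1 + 6*(½) + 8)² = -1576 + (1 + 3 + 8)² = -1576 + 12² = -1576 + 144 = -1432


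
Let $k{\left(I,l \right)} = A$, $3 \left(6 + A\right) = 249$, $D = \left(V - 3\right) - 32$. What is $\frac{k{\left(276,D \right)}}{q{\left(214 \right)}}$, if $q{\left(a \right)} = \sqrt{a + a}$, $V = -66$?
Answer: $\frac{77 \sqrt{107}}{214} \approx 3.7219$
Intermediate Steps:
$q{\left(a \right)} = \sqrt{2} \sqrt{a}$ ($q{\left(a \right)} = \sqrt{2 a} = \sqrt{2} \sqrt{a}$)
$D = -101$ ($D = \left(-66 - 3\right) - 32 = -69 - 32 = -101$)
$A = 77$ ($A = -6 + \frac{1}{3} \cdot 249 = -6 + 83 = 77$)
$k{\left(I,l \right)} = 77$
$\frac{k{\left(276,D \right)}}{q{\left(214 \right)}} = \frac{77}{\sqrt{2} \sqrt{214}} = \frac{77}{2 \sqrt{107}} = 77 \frac{\sqrt{107}}{214} = \frac{77 \sqrt{107}}{214}$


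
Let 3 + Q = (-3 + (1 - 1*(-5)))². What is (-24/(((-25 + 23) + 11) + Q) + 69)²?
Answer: 113569/25 ≈ 4542.8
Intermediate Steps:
Q = 6 (Q = -3 + (-3 + (1 - 1*(-5)))² = -3 + (-3 + (1 + 5))² = -3 + (-3 + 6)² = -3 + 3² = -3 + 9 = 6)
(-24/(((-25 + 23) + 11) + Q) + 69)² = (-24/(((-25 + 23) + 11) + 6) + 69)² = (-24/((-2 + 11) + 6) + 69)² = (-24/(9 + 6) + 69)² = (-24/15 + 69)² = (-24*1/15 + 69)² = (-8/5 + 69)² = (337/5)² = 113569/25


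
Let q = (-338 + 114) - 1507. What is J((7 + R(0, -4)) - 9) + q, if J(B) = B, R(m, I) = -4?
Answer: -1737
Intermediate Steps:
q = -1731 (q = -224 - 1507 = -1731)
J((7 + R(0, -4)) - 9) + q = ((7 - 4) - 9) - 1731 = (3 - 9) - 1731 = -6 - 1731 = -1737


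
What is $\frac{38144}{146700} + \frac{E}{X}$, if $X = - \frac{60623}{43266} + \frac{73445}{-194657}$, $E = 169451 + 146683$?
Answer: $- \frac{2639099360303890132}{14846795981775} \approx -1.7776 \cdot 10^{5}$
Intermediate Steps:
$E = 316134$
$X = - \frac{404820613}{227622426}$ ($X = \left(-60623\right) \frac{1}{43266} + 73445 \left(- \frac{1}{194657}\right) = - \frac{60623}{43266} - \frac{1985}{5261} = - \frac{404820613}{227622426} \approx -1.7785$)
$\frac{38144}{146700} + \frac{E}{X} = \frac{38144}{146700} + \frac{316134}{- \frac{404820613}{227622426}} = 38144 \cdot \frac{1}{146700} + 316134 \left(- \frac{227622426}{404820613}\right) = \frac{9536}{36675} - \frac{71959188021084}{404820613} = - \frac{2639099360303890132}{14846795981775}$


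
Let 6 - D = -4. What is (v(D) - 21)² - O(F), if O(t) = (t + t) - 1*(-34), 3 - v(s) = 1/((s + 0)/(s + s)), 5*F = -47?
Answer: 1924/5 ≈ 384.80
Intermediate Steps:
D = 10 (D = 6 - 1*(-4) = 6 + 4 = 10)
F = -47/5 (F = (⅕)*(-47) = -47/5 ≈ -9.4000)
v(s) = 1 (v(s) = 3 - 1/((s + 0)/(s + s)) = 3 - 1/(s/((2*s))) = 3 - 1/(s*(1/(2*s))) = 3 - 1/½ = 3 - 1*2 = 3 - 2 = 1)
O(t) = 34 + 2*t (O(t) = 2*t + 34 = 34 + 2*t)
(v(D) - 21)² - O(F) = (1 - 21)² - (34 + 2*(-47/5)) = (-20)² - (34 - 94/5) = 400 - 1*76/5 = 400 - 76/5 = 1924/5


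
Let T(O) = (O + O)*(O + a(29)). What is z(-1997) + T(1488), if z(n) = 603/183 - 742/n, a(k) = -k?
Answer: 528927911587/121817 ≈ 4.3420e+6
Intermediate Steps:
T(O) = 2*O*(-29 + O) (T(O) = (O + O)*(O - 1*29) = (2*O)*(O - 29) = (2*O)*(-29 + O) = 2*O*(-29 + O))
z(n) = 201/61 - 742/n (z(n) = 603*(1/183) - 742/n = 201/61 - 742/n)
z(-1997) + T(1488) = (201/61 - 742/(-1997)) + 2*1488*(-29 + 1488) = (201/61 - 742*(-1/1997)) + 2*1488*1459 = (201/61 + 742/1997) + 4341984 = 446659/121817 + 4341984 = 528927911587/121817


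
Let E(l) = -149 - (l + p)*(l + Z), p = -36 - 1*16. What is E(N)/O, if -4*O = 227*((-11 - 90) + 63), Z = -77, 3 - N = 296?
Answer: -255598/4313 ≈ -59.262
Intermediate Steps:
p = -52 (p = -36 - 16 = -52)
N = -293 (N = 3 - 1*296 = 3 - 296 = -293)
E(l) = -149 - (-77 + l)*(-52 + l) (E(l) = -149 - (l - 52)*(l - 77) = -149 - (-52 + l)*(-77 + l) = -149 - (-77 + l)*(-52 + l))
O = 4313/2 (O = -227*((-11 - 90) + 63)/4 = -227*(-101 + 63)/4 = -227*(-38)/4 = -1/4*(-8626) = 4313/2 ≈ 2156.5)
E(N)/O = (-4153 - 1*(-293)**2 + 129*(-293))/(4313/2) = (-4153 - 1*85849 - 37797)*(2/4313) = (-4153 - 85849 - 37797)*(2/4313) = -127799*2/4313 = -255598/4313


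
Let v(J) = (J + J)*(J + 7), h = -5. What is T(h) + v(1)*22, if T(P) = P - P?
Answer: 352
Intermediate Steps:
v(J) = 2*J*(7 + J) (v(J) = (2*J)*(7 + J) = 2*J*(7 + J))
T(P) = 0
T(h) + v(1)*22 = 0 + (2*1*(7 + 1))*22 = 0 + (2*1*8)*22 = 0 + 16*22 = 0 + 352 = 352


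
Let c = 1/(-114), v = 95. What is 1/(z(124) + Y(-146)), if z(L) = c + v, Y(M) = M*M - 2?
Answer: 114/2440625 ≈ 4.6709e-5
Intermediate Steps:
c = -1/114 ≈ -0.0087719
Y(M) = -2 + M**2 (Y(M) = M**2 - 2 = -2 + M**2)
z(L) = 10829/114 (z(L) = -1/114 + 95 = 10829/114)
1/(z(124) + Y(-146)) = 1/(10829/114 + (-2 + (-146)**2)) = 1/(10829/114 + (-2 + 21316)) = 1/(10829/114 + 21314) = 1/(2440625/114) = 114/2440625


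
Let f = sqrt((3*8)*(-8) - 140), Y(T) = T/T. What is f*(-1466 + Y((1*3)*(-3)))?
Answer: -2930*I*sqrt(83) ≈ -26694.0*I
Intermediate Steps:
Y(T) = 1
f = 2*I*sqrt(83) (f = sqrt(24*(-8) - 140) = sqrt(-192 - 140) = sqrt(-332) = 2*I*sqrt(83) ≈ 18.221*I)
f*(-1466 + Y((1*3)*(-3))) = (2*I*sqrt(83))*(-1466 + 1) = (2*I*sqrt(83))*(-1465) = -2930*I*sqrt(83)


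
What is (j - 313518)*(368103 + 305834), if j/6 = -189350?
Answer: -976951206066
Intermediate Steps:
j = -1136100 (j = 6*(-189350) = -1136100)
(j - 313518)*(368103 + 305834) = (-1136100 - 313518)*(368103 + 305834) = -1449618*673937 = -976951206066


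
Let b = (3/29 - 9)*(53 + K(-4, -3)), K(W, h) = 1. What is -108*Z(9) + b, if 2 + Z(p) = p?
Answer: -35856/29 ≈ -1236.4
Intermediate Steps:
Z(p) = -2 + p
b = -13932/29 (b = (3/29 - 9)*(53 + 1) = (3*(1/29) - 9)*54 = (3/29 - 9)*54 = -258/29*54 = -13932/29 ≈ -480.41)
-108*Z(9) + b = -108*(-2 + 9) - 13932/29 = -108*7 - 13932/29 = -756 - 13932/29 = -35856/29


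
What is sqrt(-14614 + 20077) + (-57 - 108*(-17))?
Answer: 1779 + 3*sqrt(607) ≈ 1852.9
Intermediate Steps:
sqrt(-14614 + 20077) + (-57 - 108*(-17)) = sqrt(5463) + (-57 + 1836) = 3*sqrt(607) + 1779 = 1779 + 3*sqrt(607)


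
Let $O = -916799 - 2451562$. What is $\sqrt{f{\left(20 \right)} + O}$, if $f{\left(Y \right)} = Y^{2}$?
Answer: $i \sqrt{3367961} \approx 1835.2 i$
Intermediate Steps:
$O = -3368361$ ($O = -916799 - 2451562 = -3368361$)
$\sqrt{f{\left(20 \right)} + O} = \sqrt{20^{2} - 3368361} = \sqrt{400 - 3368361} = \sqrt{-3367961} = i \sqrt{3367961}$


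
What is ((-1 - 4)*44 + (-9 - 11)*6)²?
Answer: 115600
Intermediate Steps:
((-1 - 4)*44 + (-9 - 11)*6)² = (-5*44 - 20*6)² = (-220 - 120)² = (-340)² = 115600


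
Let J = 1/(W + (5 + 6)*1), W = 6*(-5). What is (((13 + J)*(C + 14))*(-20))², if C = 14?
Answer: 18977817600/361 ≈ 5.2570e+7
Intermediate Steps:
W = -30
J = -1/19 (J = 1/(-30 + (5 + 6)*1) = 1/(-30 + 11*1) = 1/(-30 + 11) = 1/(-19) = -1/19 ≈ -0.052632)
(((13 + J)*(C + 14))*(-20))² = (((13 - 1/19)*(14 + 14))*(-20))² = (((246/19)*28)*(-20))² = ((6888/19)*(-20))² = (-137760/19)² = 18977817600/361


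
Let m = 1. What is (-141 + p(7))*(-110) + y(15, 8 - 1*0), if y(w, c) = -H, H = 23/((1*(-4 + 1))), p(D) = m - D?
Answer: 48533/3 ≈ 16178.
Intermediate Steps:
p(D) = 1 - D
H = -23/3 (H = 23/((1*(-3))) = 23/(-3) = 23*(-⅓) = -23/3 ≈ -7.6667)
y(w, c) = 23/3 (y(w, c) = -1*(-23/3) = 23/3)
(-141 + p(7))*(-110) + y(15, 8 - 1*0) = (-141 + (1 - 1*7))*(-110) + 23/3 = (-141 + (1 - 7))*(-110) + 23/3 = (-141 - 6)*(-110) + 23/3 = -147*(-110) + 23/3 = 16170 + 23/3 = 48533/3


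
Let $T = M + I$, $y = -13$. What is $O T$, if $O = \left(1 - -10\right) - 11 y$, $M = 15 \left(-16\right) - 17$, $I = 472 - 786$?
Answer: $-87934$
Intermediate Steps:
$I = -314$
$M = -257$ ($M = -240 - 17 = -257$)
$T = -571$ ($T = -257 - 314 = -571$)
$O = 154$ ($O = \left(1 - -10\right) - -143 = \left(1 + 10\right) + 143 = 11 + 143 = 154$)
$O T = 154 \left(-571\right) = -87934$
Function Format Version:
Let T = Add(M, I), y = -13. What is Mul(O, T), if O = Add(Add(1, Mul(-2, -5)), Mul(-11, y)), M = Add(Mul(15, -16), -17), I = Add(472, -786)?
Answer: -87934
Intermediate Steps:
I = -314
M = -257 (M = Add(-240, -17) = -257)
T = -571 (T = Add(-257, -314) = -571)
O = 154 (O = Add(Add(1, Mul(-2, -5)), Mul(-11, -13)) = Add(Add(1, 10), 143) = Add(11, 143) = 154)
Mul(O, T) = Mul(154, -571) = -87934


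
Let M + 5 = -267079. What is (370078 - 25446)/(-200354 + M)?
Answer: -172316/233719 ≈ -0.73728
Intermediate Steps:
M = -267084 (M = -5 - 267079 = -267084)
(370078 - 25446)/(-200354 + M) = (370078 - 25446)/(-200354 - 267084) = 344632/(-467438) = 344632*(-1/467438) = -172316/233719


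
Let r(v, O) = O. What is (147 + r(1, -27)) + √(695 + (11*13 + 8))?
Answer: 120 + 3*√94 ≈ 149.09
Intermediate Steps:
(147 + r(1, -27)) + √(695 + (11*13 + 8)) = (147 - 27) + √(695 + (11*13 + 8)) = 120 + √(695 + (143 + 8)) = 120 + √(695 + 151) = 120 + √846 = 120 + 3*√94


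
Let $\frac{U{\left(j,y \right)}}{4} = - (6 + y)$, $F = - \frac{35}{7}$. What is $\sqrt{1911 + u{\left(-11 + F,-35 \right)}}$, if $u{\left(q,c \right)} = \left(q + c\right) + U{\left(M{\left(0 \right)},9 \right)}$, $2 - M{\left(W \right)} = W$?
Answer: $30 \sqrt{2} \approx 42.426$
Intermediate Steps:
$F = -5$ ($F = \left(-35\right) \frac{1}{7} = -5$)
$M{\left(W \right)} = 2 - W$
$U{\left(j,y \right)} = -24 - 4 y$ ($U{\left(j,y \right)} = 4 \left(- (6 + y)\right) = 4 \left(-6 - y\right) = -24 - 4 y$)
$u{\left(q,c \right)} = -60 + c + q$ ($u{\left(q,c \right)} = \left(q + c\right) - 60 = \left(c + q\right) - 60 = -60 + c + q$)
$\sqrt{1911 + u{\left(-11 + F,-35 \right)}} = \sqrt{1911 - 111} = \sqrt{1800} = 30 \sqrt{2}$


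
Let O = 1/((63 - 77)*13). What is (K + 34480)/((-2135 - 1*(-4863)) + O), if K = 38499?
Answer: 13282178/496495 ≈ 26.752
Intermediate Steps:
O = -1/182 (O = 1/(-14*13) = 1/(-182) = -1/182 ≈ -0.0054945)
(K + 34480)/((-2135 - 1*(-4863)) + O) = (38499 + 34480)/((-2135 - 1*(-4863)) - 1/182) = 72979/((-2135 + 4863) - 1/182) = 72979/(2728 - 1/182) = 72979/(496495/182) = 72979*(182/496495) = 13282178/496495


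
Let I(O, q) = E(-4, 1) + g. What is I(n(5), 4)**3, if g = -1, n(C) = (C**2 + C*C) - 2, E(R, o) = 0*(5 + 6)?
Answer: -1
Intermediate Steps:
E(R, o) = 0 (E(R, o) = 0*11 = 0)
n(C) = -2 + 2*C**2 (n(C) = (C**2 + C**2) - 2 = 2*C**2 - 2 = -2 + 2*C**2)
I(O, q) = -1 (I(O, q) = 0 - 1 = -1)
I(n(5), 4)**3 = (-1)**3 = -1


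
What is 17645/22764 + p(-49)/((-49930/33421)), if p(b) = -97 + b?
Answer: 55978589437/568303260 ≈ 98.501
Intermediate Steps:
17645/22764 + p(-49)/((-49930/33421)) = 17645/22764 + (-97 - 49)/((-49930/33421)) = 17645*(1/22764) - 146/((-49930*1/33421)) = 17645/22764 - 146/(-49930/33421) = 17645/22764 - 146*(-33421/49930) = 17645/22764 + 2439733/24965 = 55978589437/568303260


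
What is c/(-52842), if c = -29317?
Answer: 29317/52842 ≈ 0.55480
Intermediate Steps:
c/(-52842) = -29317/(-52842) = -29317*(-1/52842) = 29317/52842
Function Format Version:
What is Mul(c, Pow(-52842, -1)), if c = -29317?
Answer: Rational(29317, 52842) ≈ 0.55480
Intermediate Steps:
Mul(c, Pow(-52842, -1)) = Mul(-29317, Pow(-52842, -1)) = Mul(-29317, Rational(-1, 52842)) = Rational(29317, 52842)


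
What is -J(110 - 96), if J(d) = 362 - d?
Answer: -348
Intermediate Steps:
-J(110 - 96) = -(362 - (110 - 96)) = -(362 - 1*14) = -(362 - 14) = -1*348 = -348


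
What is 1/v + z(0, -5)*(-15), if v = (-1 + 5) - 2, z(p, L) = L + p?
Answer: 151/2 ≈ 75.500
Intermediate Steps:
v = 2 (v = 4 - 2 = 2)
1/v + z(0, -5)*(-15) = 1/2 + (-5 + 0)*(-15) = ½ - 5*(-15) = ½ + 75 = 151/2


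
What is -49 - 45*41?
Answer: -1894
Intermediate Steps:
-49 - 45*41 = -49 - 1845 = -1894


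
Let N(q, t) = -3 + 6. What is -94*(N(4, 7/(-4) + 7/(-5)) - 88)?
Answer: 7990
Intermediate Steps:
N(q, t) = 3
-94*(N(4, 7/(-4) + 7/(-5)) - 88) = -94*(3 - 88) = -94*(-85) = 7990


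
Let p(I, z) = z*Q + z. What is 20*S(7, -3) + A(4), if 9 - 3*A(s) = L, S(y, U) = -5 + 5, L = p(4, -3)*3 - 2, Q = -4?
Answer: -16/3 ≈ -5.3333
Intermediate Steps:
p(I, z) = -3*z (p(I, z) = z*(-4) + z = -4*z + z = -3*z)
L = 25 (L = -3*(-3)*3 - 2 = 9*3 - 2 = 27 - 2 = 25)
S(y, U) = 0
A(s) = -16/3 (A(s) = 3 - ⅓*25 = 3 - 25/3 = -16/3)
20*S(7, -3) + A(4) = 20*0 - 16/3 = 0 - 16/3 = -16/3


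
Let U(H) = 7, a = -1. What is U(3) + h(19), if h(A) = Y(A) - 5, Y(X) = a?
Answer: 1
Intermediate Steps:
Y(X) = -1
h(A) = -6 (h(A) = -1 - 5 = -6)
U(3) + h(19) = 7 - 6 = 1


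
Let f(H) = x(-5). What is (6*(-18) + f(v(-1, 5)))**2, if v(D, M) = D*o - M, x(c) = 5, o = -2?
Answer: 10609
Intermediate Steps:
v(D, M) = -M - 2*D (v(D, M) = D*(-2) - M = -2*D - M = -M - 2*D)
f(H) = 5
(6*(-18) + f(v(-1, 5)))**2 = (6*(-18) + 5)**2 = (-108 + 5)**2 = (-103)**2 = 10609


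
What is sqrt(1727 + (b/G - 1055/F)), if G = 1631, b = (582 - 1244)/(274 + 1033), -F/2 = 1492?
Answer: sqrt(17473419473817677714806)/3180521764 ≈ 41.561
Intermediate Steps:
F = -2984 (F = -2*1492 = -2984)
b = -662/1307 ≈ -0.50650
sqrt(1727 + (b/G - 1055/F)) = sqrt(1727 + (-662/1307/1631 - 1055/(-2984))) = sqrt(1727 + (-662/1307*1/1631 - 1055*(-1/2984))) = sqrt(1727 + (-662/2131717 + 1055/2984)) = sqrt(1727 + 2246986027/6361043528) = sqrt(10987769158883/6361043528) = sqrt(17473419473817677714806)/3180521764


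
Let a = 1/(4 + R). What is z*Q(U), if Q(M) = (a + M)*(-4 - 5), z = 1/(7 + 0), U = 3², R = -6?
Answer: -153/14 ≈ -10.929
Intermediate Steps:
a = -½ (a = 1/(4 - 6) = 1/(-2) = -½ ≈ -0.50000)
U = 9
z = ⅐ (z = 1/7 = ⅐ ≈ 0.14286)
Q(M) = 9/2 - 9*M (Q(M) = (-½ + M)*(-4 - 5) = (-½ + M)*(-9) = 9/2 - 9*M)
z*Q(U) = (9/2 - 9*9)/7 = (9/2 - 81)/7 = (⅐)*(-153/2) = -153/14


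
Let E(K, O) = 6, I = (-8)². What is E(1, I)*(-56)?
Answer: -336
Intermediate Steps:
I = 64
E(1, I)*(-56) = 6*(-56) = -336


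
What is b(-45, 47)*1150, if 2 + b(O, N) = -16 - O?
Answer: 31050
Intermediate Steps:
b(O, N) = -18 - O (b(O, N) = -2 + (-16 - O) = -18 - O)
b(-45, 47)*1150 = (-18 - 1*(-45))*1150 = (-18 + 45)*1150 = 27*1150 = 31050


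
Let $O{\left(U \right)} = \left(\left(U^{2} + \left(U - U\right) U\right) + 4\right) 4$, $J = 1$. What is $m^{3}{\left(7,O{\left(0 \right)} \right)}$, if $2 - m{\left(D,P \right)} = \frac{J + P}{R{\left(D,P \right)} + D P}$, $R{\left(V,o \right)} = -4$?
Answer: $\frac{7880599}{1259712} \approx 6.2559$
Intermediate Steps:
$O{\left(U \right)} = 16 + 4 U^{2}$ ($O{\left(U \right)} = \left(\left(U^{2} + 0 U\right) + 4\right) 4 = \left(\left(U^{2} + 0\right) + 4\right) 4 = \left(U^{2} + 4\right) 4 = \left(4 + U^{2}\right) 4 = 16 + 4 U^{2}$)
$m{\left(D,P \right)} = 2 - \frac{1 + P}{-4 + D P}$
$m^{3}{\left(7,O{\left(0 \right)} \right)} = \left(\frac{-9 - \left(16 + 4 \cdot 0^{2}\right) + 2 \cdot 7 \left(16 + 4 \cdot 0^{2}\right)}{-4 + 7 \left(16 + 4 \cdot 0^{2}\right)}\right)^{3} = \left(\frac{-9 - \left(16 + 4 \cdot 0\right) + 2 \cdot 7 \left(16 + 4 \cdot 0\right)}{-4 + 7 \left(16 + 4 \cdot 0\right)}\right)^{3} = \left(\frac{-9 - \left(16 + 0\right) + 2 \cdot 7 \left(16 + 0\right)}{-4 + 7 \left(16 + 0\right)}\right)^{3} = \left(\frac{-9 - 16 + 2 \cdot 7 \cdot 16}{-4 + 7 \cdot 16}\right)^{3} = \left(\frac{-9 - 16 + 224}{-4 + 112}\right)^{3} = \left(\frac{1}{108} \cdot 199\right)^{3} = \left(\frac{199}{108}\right)^{3} = \frac{7880599}{1259712}$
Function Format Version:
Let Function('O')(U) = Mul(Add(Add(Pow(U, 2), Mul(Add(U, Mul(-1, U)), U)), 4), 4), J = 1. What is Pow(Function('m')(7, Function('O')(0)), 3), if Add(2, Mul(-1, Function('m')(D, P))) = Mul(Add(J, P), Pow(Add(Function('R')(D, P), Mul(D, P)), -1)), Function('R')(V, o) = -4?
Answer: Rational(7880599, 1259712) ≈ 6.2559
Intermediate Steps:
Function('O')(U) = Add(16, Mul(4, Pow(U, 2))) (Function('O')(U) = Mul(Add(Add(Pow(U, 2), Mul(0, U)), 4), 4) = Mul(Add(Add(Pow(U, 2), 0), 4), 4) = Mul(Add(Pow(U, 2), 4), 4) = Mul(Add(4, Pow(U, 2)), 4) = Add(16, Mul(4, Pow(U, 2))))
Function('m')(D, P) = Add(2, Mul(-1, Pow(Add(-4, Mul(D, P)), -1), Add(1, P))) (Function('m')(D, P) = Add(2, Mul(-1, Mul(Add(1, P), Pow(Add(-4, Mul(D, P)), -1)))) = Add(2, Mul(-1, Mul(Pow(Add(-4, Mul(D, P)), -1), Add(1, P)))) = Add(2, Mul(-1, Pow(Add(-4, Mul(D, P)), -1), Add(1, P))))
Pow(Function('m')(7, Function('O')(0)), 3) = Pow(Mul(Pow(Add(-4, Mul(7, Add(16, Mul(4, Pow(0, 2))))), -1), Add(-9, Mul(-1, Add(16, Mul(4, Pow(0, 2)))), Mul(2, 7, Add(16, Mul(4, Pow(0, 2)))))), 3) = Pow(Mul(Pow(Add(-4, Mul(7, Add(16, Mul(4, 0)))), -1), Add(-9, Mul(-1, Add(16, Mul(4, 0))), Mul(2, 7, Add(16, Mul(4, 0))))), 3) = Pow(Mul(Pow(Add(-4, Mul(7, Add(16, 0))), -1), Add(-9, Mul(-1, Add(16, 0)), Mul(2, 7, Add(16, 0)))), 3) = Pow(Mul(Pow(Add(-4, Mul(7, 16)), -1), Add(-9, Mul(-1, 16), Mul(2, 7, 16))), 3) = Pow(Mul(Pow(Add(-4, 112), -1), Add(-9, -16, 224)), 3) = Pow(Mul(Pow(108, -1), 199), 3) = Pow(Mul(Rational(1, 108), 199), 3) = Pow(Rational(199, 108), 3) = Rational(7880599, 1259712)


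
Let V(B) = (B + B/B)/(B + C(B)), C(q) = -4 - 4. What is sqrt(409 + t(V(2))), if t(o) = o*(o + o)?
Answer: 3*sqrt(182)/2 ≈ 20.236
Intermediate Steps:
C(q) = -8
V(B) = (1 + B)/(-8 + B) (V(B) = (B + B/B)/(B - 8) = (B + 1)/(-8 + B) = (1 + B)/(-8 + B))
t(o) = 2*o**2 (t(o) = o*(2*o) = 2*o**2)
sqrt(409 + t(V(2))) = sqrt(409 + 2*((1 + 2)/(-8 + 2))**2) = sqrt(409 + 2*(3/(-6))**2) = sqrt(409 + 2*(-1/6*3)**2) = sqrt(409 + 2*(-1/2)**2) = sqrt(409 + 2*(1/4)) = sqrt(409 + 1/2) = sqrt(819/2) = 3*sqrt(182)/2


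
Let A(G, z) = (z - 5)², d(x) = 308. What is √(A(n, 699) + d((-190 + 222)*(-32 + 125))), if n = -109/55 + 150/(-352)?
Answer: 2*√120486 ≈ 694.22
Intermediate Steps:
n = -2119/880 (n = -109*1/55 + 150*(-1/352) = -109/55 - 75/176 = -2119/880 ≈ -2.4080)
A(G, z) = (-5 + z)²
√(A(n, 699) + d((-190 + 222)*(-32 + 125))) = √((-5 + 699)² + 308) = √(694² + 308) = √(481636 + 308) = √481944 = 2*√120486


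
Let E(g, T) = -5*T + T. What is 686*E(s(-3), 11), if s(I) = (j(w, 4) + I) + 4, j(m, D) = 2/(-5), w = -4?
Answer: -30184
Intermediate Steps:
j(m, D) = -⅖ (j(m, D) = 2*(-⅕) = -⅖)
s(I) = 18/5 + I (s(I) = (-⅖ + I) + 4 = 18/5 + I)
E(g, T) = -4*T
686*E(s(-3), 11) = 686*(-4*11) = 686*(-44) = -30184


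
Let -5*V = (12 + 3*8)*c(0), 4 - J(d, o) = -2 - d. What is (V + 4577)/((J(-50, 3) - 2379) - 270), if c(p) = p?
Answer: -4577/2693 ≈ -1.6996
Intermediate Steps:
J(d, o) = 6 + d (J(d, o) = 4 - (-2 - d) = 4 + (2 + d) = 6 + d)
V = 0 (V = -(12 + 3*8)*0/5 = -(12 + 24)*0/5 = -36*0/5 = -⅕*0 = 0)
(V + 4577)/((J(-50, 3) - 2379) - 270) = (0 + 4577)/(((6 - 50) - 2379) - 270) = 4577/((-44 - 2379) - 270) = 4577/(-2423 - 270) = 4577/(-2693) = 4577*(-1/2693) = -4577/2693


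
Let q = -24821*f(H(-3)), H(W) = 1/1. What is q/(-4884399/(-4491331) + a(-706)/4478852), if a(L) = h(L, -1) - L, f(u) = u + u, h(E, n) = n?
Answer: -76815293165749208/1683051278331 ≈ -45641.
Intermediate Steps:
H(W) = 1
f(u) = 2*u
a(L) = -1 - L
q = -49642 ≈ -49642.
q/(-4884399/(-4491331) + a(-706)/4478852) = -49642/(-4884399/(-4491331) + (-1 - 1*(-706))/4478852) = -49642/(-4884399*(-1/4491331) + (-1 + 706)*(1/4478852)) = -49642/(375723/345487 + 705*(1/4478852)) = -49642/(375723/345487 + 705/4478852) = -49642/1683051278331/1547385140924 = -49642*1547385140924/1683051278331 = -76815293165749208/1683051278331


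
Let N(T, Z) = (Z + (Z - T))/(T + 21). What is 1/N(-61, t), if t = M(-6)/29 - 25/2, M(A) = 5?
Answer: -580/527 ≈ -1.1006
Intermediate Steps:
t = -715/58 (t = 5/29 - 25/2 = -715/58 ≈ -12.328)
N(T, Z) = (-T + 2*Z)/(21 + T)
1/N(-61, t) = 1/((-1*(-61) + 2*(-715/58))/(21 - 61)) = 1/((61 - 715/29)/(-40)) = 1/(-1/40*1054/29) = 1/(-527/580) = -580/527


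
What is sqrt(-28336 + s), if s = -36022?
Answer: I*sqrt(64358) ≈ 253.69*I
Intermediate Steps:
sqrt(-28336 + s) = sqrt(-28336 - 36022) = sqrt(-64358) = I*sqrt(64358)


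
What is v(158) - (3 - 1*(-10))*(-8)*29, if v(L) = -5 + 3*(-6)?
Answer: 2993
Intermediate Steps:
v(L) = -23 (v(L) = -5 - 18 = -23)
v(158) - (3 - 1*(-10))*(-8)*29 = -23 - (3 - 1*(-10))*(-8)*29 = -23 - (3 + 10)*(-8)*29 = -23 - 13*(-8)*29 = -23 - (-104)*29 = -23 - 1*(-3016) = -23 + 3016 = 2993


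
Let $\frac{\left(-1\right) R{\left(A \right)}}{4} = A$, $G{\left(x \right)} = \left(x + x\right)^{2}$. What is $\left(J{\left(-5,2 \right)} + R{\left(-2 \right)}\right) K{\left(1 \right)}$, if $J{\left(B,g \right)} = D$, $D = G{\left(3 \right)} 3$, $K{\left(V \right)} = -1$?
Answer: $-116$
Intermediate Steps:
$G{\left(x \right)} = 4 x^{2}$ ($G{\left(x \right)} = \left(2 x\right)^{2} = 4 x^{2}$)
$R{\left(A \right)} = - 4 A$
$D = 108$ ($D = 4 \cdot 3^{2} \cdot 3 = 4 \cdot 9 \cdot 3 = 36 \cdot 3 = 108$)
$J{\left(B,g \right)} = 108$
$\left(J{\left(-5,2 \right)} + R{\left(-2 \right)}\right) K{\left(1 \right)} = \left(108 - -8\right) \left(-1\right) = \left(108 + 8\right) \left(-1\right) = 116 \left(-1\right) = -116$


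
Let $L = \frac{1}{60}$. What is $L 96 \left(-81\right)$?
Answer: $- \frac{648}{5} \approx -129.6$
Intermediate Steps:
$L = \frac{1}{60} \approx 0.016667$
$L 96 \left(-81\right) = \frac{1}{60} \cdot 96 \left(-81\right) = \frac{8}{5} \left(-81\right) = - \frac{648}{5}$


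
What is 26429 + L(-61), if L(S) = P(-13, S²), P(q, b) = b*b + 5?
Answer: 13872275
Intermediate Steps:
P(q, b) = 5 + b² (P(q, b) = b² + 5 = 5 + b²)
L(S) = 5 + S⁴ (L(S) = 5 + (S²)² = 5 + S⁴)
26429 + L(-61) = 26429 + (5 + (-61)⁴) = 26429 + (5 + 13845841) = 26429 + 13845846 = 13872275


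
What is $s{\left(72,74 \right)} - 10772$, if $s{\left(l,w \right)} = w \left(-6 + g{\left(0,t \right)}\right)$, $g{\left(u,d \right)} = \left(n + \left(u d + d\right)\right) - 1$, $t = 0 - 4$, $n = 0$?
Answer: $-11586$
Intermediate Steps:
$t = -4$
$g{\left(u,d \right)} = -1 + d + d u$ ($g{\left(u,d \right)} = \left(0 + \left(u d + d\right)\right) - 1 = \left(0 + \left(d u + d\right)\right) - 1 = \left(0 + \left(d + d u\right)\right) - 1 = \left(d + d u\right) - 1 = -1 + d + d u$)
$s{\left(l,w \right)} = - 11 w$ ($s{\left(l,w \right)} = w \left(-6 - 5\right) = w \left(-11\right) = - 11 w$)
$s{\left(72,74 \right)} - 10772 = \left(-11\right) 74 - 10772 = -814 - 10772 = -11586$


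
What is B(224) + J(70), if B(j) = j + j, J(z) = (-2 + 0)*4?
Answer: 440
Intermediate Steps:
J(z) = -8 (J(z) = -2*4 = -8)
B(j) = 2*j
B(224) + J(70) = 2*224 - 8 = 448 - 8 = 440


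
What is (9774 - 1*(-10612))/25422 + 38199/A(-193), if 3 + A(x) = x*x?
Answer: 865195967/473433906 ≈ 1.8275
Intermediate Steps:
A(x) = -3 + x² (A(x) = -3 + x*x = -3 + x²)
(9774 - 1*(-10612))/25422 + 38199/A(-193) = (9774 - 1*(-10612))/25422 + 38199/(-3 + (-193)²) = (9774 + 10612)*(1/25422) + 38199/(-3 + 37249) = 20386*(1/25422) + 38199/37246 = 10193/12711 + 38199*(1/37246) = 10193/12711 + 38199/37246 = 865195967/473433906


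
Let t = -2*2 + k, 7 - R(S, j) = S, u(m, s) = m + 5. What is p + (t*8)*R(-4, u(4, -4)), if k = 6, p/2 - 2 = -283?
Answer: -386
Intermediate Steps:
p = -562 (p = 4 + 2*(-283) = 4 - 566 = -562)
u(m, s) = 5 + m
R(S, j) = 7 - S
t = 2 (t = -2*2 + 6 = -4 + 6 = 2)
p + (t*8)*R(-4, u(4, -4)) = -562 + (2*8)*(7 - 1*(-4)) = -562 + 16*(7 + 4) = -562 + 16*11 = -562 + 176 = -386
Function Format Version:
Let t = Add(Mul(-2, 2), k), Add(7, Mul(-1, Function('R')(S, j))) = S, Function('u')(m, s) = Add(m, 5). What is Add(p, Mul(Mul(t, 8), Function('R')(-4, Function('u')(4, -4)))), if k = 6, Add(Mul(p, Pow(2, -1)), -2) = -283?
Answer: -386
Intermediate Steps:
p = -562 (p = Add(4, Mul(2, -283)) = Add(4, -566) = -562)
Function('u')(m, s) = Add(5, m)
Function('R')(S, j) = Add(7, Mul(-1, S))
t = 2 (t = Add(Mul(-2, 2), 6) = Add(-4, 6) = 2)
Add(p, Mul(Mul(t, 8), Function('R')(-4, Function('u')(4, -4)))) = Add(-562, Mul(Mul(2, 8), Add(7, Mul(-1, -4)))) = Add(-562, Mul(16, Add(7, 4))) = Add(-562, Mul(16, 11)) = Add(-562, 176) = -386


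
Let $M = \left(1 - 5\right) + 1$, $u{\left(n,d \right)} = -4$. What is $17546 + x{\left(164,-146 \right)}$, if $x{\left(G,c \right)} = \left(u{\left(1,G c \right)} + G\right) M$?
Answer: $17066$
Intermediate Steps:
$M = -3$ ($M = -4 + 1 = -3$)
$x{\left(G,c \right)} = 12 - 3 G$ ($x{\left(G,c \right)} = \left(-4 + G\right) \left(-3\right) = 12 - 3 G$)
$17546 + x{\left(164,-146 \right)} = 17546 + \left(12 - 492\right) = 17546 - 480 = 17066$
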